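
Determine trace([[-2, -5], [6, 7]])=5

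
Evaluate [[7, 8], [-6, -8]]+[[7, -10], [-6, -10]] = [[14, -2], [-12, -18]]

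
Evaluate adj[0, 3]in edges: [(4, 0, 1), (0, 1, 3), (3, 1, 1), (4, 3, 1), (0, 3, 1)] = 1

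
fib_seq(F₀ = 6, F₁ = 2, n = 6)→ F_2 = F_1 + F_0 = 8
F_3 = F_2 + F_1 = 10
F_4 = F_3 + F_2 = 18
...
= [6, 2, 8, 10, 18, 28]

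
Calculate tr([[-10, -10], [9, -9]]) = diagonal: (-10) + (-9)
= -19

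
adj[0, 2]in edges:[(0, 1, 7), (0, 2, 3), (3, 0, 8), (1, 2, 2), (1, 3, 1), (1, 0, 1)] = 3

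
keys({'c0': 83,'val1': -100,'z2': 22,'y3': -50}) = ['c0', 'val1', 'z2', 'y3']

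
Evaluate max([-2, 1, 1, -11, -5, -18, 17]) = 17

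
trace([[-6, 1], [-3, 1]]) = diagonal: (-6) + 1
= -5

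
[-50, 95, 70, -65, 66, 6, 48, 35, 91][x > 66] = keep x where x > 66: -50✗, 95✓, 70✓, -65✗, 66✗, 6✗, 48✗, 35✗, 91✓
= [95, 70, 91]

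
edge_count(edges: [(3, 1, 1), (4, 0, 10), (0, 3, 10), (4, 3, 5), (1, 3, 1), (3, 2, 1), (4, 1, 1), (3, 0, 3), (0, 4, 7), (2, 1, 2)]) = 10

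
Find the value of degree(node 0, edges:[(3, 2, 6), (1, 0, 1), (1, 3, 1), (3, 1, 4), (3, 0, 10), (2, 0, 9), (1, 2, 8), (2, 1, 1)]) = incident: (1,0), (3,0), (2,0)
= 3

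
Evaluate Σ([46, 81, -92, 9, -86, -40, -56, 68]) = 46 + 81 + (-92) + 9 + (-86) + (-40) + (-56) + 68
= -70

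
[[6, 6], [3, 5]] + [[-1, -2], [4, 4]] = [[5, 4], [7, 9]]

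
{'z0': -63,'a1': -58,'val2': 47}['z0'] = -63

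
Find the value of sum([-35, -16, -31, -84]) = -166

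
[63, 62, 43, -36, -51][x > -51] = keep x where x > -51: 63✓, 62✓, 43✓, -36✓, -51✗
= [63, 62, 43, -36]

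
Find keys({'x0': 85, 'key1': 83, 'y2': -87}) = ['x0', 'key1', 'y2']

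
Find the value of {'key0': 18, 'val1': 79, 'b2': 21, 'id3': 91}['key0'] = 18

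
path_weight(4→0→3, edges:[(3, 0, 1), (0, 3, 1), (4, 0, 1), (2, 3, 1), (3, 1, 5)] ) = 2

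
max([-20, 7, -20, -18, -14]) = 7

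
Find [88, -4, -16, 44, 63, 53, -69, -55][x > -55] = keep x where x > -55: 88✓, -4✓, -16✓, 44✓, 63✓, 53✓, -69✗, -55✗
= [88, -4, -16, 44, 63, 53]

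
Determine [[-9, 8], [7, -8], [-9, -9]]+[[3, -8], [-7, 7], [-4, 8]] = [[-6, 0], [0, -1], [-13, -1]]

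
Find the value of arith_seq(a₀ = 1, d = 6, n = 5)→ [1, 7, 13, 19, 25]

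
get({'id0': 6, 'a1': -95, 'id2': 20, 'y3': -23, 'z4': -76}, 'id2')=20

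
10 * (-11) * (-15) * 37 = 61050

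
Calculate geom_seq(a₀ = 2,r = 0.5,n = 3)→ a_0 = 2*0.5^0 = 2.0
a_1 = 2*0.5^1 = 1.0
a_2 = 2*0.5^2 = 0.5
= [2.0, 1.0, 0.5]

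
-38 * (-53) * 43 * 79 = 6841558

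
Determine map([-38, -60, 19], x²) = (-38)²=1444, (-60)²=3600, (19)²=361
= [1444, 3600, 361]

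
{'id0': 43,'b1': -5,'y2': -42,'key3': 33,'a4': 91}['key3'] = 33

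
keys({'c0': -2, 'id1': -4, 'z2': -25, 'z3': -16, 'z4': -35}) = ['c0', 'id1', 'z2', 'z3', 'z4']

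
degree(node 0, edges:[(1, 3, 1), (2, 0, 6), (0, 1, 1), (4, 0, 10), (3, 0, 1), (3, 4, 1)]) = incident: (2,0), (0,1), (4,0), (3,0)
= 4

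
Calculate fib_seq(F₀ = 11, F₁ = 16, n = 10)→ [11, 16, 27, 43, 70, 113, 183, 296, 479, 775]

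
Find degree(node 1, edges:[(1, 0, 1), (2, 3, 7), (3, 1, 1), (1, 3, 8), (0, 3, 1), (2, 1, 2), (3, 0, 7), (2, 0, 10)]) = 4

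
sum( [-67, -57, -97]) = -221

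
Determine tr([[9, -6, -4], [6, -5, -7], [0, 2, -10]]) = -6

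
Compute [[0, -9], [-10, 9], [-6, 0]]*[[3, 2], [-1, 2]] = C[0][0] = (0)*(3) + (-9)*(-1) = 9
C[0][1] = (0)*(2) + (-9)*(2) = -18
C[1][0] = (-10)*(3) + (9)*(-1) = -39
C[1][1] = (-10)*(2) + (9)*(2) = -2
C[2][0] = (-6)*(3) + (0)*(-1) = -18
C[2][1] = (-6)*(2) + (0)*(2) = -12
= [[9, -18], [-39, -2], [-18, -12]]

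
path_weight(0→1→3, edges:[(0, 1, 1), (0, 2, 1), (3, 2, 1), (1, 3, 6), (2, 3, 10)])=w(0→1)=1 + w(1→3)=6
= 7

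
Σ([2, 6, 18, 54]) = 2 + 6 + 18 + 54
= 80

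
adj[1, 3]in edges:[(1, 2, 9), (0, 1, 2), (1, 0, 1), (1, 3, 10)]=10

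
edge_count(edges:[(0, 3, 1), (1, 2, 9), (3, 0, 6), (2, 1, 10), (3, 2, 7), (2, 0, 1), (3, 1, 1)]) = 7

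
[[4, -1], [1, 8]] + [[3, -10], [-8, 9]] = [[7, -11], [-7, 17]]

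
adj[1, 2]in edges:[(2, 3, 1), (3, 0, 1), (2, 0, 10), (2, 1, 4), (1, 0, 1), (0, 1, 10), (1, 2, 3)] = 3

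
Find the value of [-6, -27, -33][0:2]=[-6, -27]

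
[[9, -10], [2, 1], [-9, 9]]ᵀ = [[9, 2, -9], [-10, 1, 9]]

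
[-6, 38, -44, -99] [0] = -6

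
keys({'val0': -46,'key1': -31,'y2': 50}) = ['val0', 'key1', 'y2']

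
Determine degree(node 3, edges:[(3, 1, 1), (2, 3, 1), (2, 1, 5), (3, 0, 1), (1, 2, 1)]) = incident: (3,1), (2,3), (3,0)
= 3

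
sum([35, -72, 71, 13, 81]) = 35 + (-72) + 71 + 13 + 81
= 128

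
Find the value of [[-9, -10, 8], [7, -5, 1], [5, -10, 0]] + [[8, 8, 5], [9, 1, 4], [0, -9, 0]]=[[-1, -2, 13], [16, -4, 5], [5, -19, 0]]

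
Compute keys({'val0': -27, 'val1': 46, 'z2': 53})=['val0', 'val1', 'z2']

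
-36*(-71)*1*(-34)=-86904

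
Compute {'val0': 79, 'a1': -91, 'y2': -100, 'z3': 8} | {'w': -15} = {'val0': 79, 'a1': -91, 'y2': -100, 'z3': 8, 'w': -15}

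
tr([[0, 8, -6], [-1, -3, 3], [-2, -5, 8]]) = diagonal: 0 + (-3) + 8
= 5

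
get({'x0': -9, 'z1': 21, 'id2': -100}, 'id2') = -100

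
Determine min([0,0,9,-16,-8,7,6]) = -16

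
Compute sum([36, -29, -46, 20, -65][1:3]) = -75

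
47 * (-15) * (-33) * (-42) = -977130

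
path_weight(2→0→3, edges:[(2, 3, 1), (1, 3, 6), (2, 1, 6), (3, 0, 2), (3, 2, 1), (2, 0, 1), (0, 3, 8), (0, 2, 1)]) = w(2→0)=1 + w(0→3)=8
= 9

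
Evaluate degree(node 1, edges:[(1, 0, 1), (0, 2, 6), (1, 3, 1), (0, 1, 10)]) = incident: (1,0), (1,3), (0,1)
= 3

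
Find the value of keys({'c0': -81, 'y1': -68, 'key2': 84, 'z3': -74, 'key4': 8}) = ['c0', 'y1', 'key2', 'z3', 'key4']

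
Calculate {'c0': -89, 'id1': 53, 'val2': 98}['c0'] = -89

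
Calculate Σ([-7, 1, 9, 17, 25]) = (-7) + 1 + 9 + 17 + 25
= 45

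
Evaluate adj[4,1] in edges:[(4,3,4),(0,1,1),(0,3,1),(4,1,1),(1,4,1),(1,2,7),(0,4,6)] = 1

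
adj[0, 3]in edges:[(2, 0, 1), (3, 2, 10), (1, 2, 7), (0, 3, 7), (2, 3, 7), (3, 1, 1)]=7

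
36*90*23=74520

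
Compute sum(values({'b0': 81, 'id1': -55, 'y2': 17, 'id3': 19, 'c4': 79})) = 81 + (-55) + 17 + 19 + 79
= 141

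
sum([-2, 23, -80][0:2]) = 21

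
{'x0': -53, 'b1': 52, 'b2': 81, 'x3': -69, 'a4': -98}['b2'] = 81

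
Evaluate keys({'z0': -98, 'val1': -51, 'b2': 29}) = ['z0', 'val1', 'b2']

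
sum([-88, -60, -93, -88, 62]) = (-88) + (-60) + (-93) + (-88) + 62
= -267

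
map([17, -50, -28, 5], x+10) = [27, -40, -18, 15]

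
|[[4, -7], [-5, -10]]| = (4)*(-10) - (-7)*(-5)
= -75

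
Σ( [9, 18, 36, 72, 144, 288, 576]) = 9 + 18 + 36 + 72 + 144 + 288 + 576
= 1143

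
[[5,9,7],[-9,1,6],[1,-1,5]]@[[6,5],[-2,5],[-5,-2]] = [[-23, 56], [-86, -52], [-17, -10]]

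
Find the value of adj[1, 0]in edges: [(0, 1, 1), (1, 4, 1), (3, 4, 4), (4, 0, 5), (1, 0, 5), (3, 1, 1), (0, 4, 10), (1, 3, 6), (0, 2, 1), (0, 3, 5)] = 5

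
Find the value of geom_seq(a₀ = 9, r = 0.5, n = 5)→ [9.0, 4.5, 2.25, 1.125, 0.5625]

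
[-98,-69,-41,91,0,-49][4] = 0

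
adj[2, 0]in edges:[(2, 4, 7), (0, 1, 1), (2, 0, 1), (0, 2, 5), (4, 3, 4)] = 1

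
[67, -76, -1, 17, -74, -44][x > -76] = [67, -1, 17, -74, -44]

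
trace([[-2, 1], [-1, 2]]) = diagonal: (-2) + 2
= 0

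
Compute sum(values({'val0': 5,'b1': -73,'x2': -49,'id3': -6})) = -123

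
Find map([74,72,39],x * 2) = [148, 144, 78]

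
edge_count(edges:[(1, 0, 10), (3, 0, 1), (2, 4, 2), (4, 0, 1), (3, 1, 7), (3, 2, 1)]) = 6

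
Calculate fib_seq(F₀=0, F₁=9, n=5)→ F_2 = F_1 + F_0 = 9
F_3 = F_2 + F_1 = 18
F_4 = F_3 + F_2 = 27
= [0, 9, 9, 18, 27]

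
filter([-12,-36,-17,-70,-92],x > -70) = [-12, -36, -17]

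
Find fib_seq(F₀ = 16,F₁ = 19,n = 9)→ F_2 = F_1 + F_0 = 35
F_3 = F_2 + F_1 = 54
F_4 = F_3 + F_2 = 89
...
= [16, 19, 35, 54, 89, 143, 232, 375, 607]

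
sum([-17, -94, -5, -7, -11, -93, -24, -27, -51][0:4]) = slice → [-17, -94, -5, -7]
(-17) + (-94) + (-5) + (-7)
= -123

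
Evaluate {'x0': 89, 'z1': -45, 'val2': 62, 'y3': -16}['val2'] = 62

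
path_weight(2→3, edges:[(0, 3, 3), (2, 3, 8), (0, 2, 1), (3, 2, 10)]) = 8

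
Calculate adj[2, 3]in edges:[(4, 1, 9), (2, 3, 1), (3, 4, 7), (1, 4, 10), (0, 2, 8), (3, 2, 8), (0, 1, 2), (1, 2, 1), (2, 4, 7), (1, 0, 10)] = 1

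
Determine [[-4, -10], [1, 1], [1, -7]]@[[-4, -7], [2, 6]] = [[-4, -32], [-2, -1], [-18, -49]]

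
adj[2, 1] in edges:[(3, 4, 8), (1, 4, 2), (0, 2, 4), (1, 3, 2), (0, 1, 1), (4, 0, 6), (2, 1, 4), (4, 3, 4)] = 4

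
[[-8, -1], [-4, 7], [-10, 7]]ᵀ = [[-8, -4, -10], [-1, 7, 7]]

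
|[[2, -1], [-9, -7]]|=-23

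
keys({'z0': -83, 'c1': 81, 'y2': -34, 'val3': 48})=['z0', 'c1', 'y2', 'val3']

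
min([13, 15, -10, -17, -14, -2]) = -17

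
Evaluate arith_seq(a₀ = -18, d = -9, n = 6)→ [-18, -27, -36, -45, -54, -63]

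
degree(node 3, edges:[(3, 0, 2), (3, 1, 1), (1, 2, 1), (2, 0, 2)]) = incident: (3,0), (3,1)
= 2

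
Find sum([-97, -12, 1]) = (-97) + (-12) + 1
= -108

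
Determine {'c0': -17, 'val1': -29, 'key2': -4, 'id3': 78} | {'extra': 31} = {'c0': -17, 'val1': -29, 'key2': -4, 'id3': 78, 'extra': 31}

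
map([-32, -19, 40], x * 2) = [-64, -38, 80]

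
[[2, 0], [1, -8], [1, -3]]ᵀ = [[2, 1, 1], [0, -8, -3]]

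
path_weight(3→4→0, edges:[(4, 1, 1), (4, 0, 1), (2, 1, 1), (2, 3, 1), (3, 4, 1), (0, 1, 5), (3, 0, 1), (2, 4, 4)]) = w(3→4)=1 + w(4→0)=1
= 2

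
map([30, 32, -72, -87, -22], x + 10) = [40, 42, -62, -77, -12]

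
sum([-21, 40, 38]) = (-21) + 40 + 38
= 57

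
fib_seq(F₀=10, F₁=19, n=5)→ [10, 19, 29, 48, 77]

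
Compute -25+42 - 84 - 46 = -113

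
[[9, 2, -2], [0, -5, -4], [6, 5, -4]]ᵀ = [[9, 0, 6], [2, -5, 5], [-2, -4, -4]]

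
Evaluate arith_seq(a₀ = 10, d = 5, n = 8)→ [10, 15, 20, 25, 30, 35, 40, 45]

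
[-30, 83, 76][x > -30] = keep x where x > -30: -30✗, 83✓, 76✓
= [83, 76]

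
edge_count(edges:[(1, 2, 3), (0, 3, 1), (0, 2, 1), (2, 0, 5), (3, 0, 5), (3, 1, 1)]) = 6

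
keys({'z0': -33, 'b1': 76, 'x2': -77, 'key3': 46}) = ['z0', 'b1', 'x2', 'key3']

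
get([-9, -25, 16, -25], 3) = -25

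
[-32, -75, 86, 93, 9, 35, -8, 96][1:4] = [-75, 86, 93]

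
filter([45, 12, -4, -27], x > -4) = keep x where x > -4: 45✓, 12✓, -4✗, -27✗
= [45, 12]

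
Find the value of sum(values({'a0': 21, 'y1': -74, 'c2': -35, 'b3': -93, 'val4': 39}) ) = -142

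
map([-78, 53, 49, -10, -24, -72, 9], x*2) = [-156, 106, 98, -20, -48, -144, 18]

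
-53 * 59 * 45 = -140715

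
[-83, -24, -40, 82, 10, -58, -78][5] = -58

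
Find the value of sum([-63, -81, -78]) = -222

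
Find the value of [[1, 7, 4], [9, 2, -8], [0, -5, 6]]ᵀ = [[1, 9, 0], [7, 2, -5], [4, -8, 6]]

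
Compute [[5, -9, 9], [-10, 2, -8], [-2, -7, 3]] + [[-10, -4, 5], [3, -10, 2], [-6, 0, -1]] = [[-5, -13, 14], [-7, -8, -6], [-8, -7, 2]]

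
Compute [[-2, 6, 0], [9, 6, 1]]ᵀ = [[-2, 9], [6, 6], [0, 1]]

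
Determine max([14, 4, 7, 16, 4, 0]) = 16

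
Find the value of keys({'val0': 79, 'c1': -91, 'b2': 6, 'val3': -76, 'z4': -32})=['val0', 'c1', 'b2', 'val3', 'z4']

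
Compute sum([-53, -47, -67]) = (-53) + (-47) + (-67)
= -167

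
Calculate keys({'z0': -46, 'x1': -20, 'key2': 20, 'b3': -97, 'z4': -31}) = ['z0', 'x1', 'key2', 'b3', 'z4']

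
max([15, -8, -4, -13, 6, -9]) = 15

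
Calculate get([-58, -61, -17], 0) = -58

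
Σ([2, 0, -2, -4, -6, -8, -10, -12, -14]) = -54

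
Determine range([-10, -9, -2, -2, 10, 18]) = 28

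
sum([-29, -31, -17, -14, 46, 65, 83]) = (-29) + (-31) + (-17) + (-14) + 46 + 65 + 83
= 103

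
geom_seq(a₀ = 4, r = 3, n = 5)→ a_0 = 4*3^0 = 4
a_1 = 4*3^1 = 12
a_2 = 4*3^2 = 36
...
= [4, 12, 36, 108, 324]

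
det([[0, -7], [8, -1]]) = (0)*(-1) - (-7)*(8)
= 56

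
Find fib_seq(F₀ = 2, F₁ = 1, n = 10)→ F_2 = F_1 + F_0 = 3
F_3 = F_2 + F_1 = 4
F_4 = F_3 + F_2 = 7
...
= [2, 1, 3, 4, 7, 11, 18, 29, 47, 76]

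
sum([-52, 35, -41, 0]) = -58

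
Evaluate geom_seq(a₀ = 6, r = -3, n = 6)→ a_0 = 6*(-3)^0 = 6
a_1 = 6*(-3)^1 = -18
a_2 = 6*(-3)^2 = 54
...
= [6, -18, 54, -162, 486, -1458]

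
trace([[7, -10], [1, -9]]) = diagonal: 7 + (-9)
= -2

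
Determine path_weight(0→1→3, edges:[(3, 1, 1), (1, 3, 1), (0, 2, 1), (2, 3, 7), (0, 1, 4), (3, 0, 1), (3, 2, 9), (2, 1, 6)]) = 5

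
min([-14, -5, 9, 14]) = -14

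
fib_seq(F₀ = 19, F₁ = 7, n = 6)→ F_2 = F_1 + F_0 = 26
F_3 = F_2 + F_1 = 33
F_4 = F_3 + F_2 = 59
...
= [19, 7, 26, 33, 59, 92]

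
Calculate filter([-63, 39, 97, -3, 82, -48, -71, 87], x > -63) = [39, 97, -3, 82, -48, 87]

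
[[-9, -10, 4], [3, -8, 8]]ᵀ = [[-9, 3], [-10, -8], [4, 8]]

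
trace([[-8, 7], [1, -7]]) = -15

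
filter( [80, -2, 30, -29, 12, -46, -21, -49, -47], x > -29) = [80, -2, 30, 12, -21]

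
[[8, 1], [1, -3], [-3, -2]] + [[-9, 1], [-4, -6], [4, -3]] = [[-1, 2], [-3, -9], [1, -5]]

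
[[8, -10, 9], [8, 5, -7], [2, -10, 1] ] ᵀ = [[8, 8, 2], [-10, 5, -10], [9, -7, 1]]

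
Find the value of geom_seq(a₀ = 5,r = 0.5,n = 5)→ [5.0, 2.5, 1.25, 0.625, 0.3125]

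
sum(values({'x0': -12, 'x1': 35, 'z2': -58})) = -35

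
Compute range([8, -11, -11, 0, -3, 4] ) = 19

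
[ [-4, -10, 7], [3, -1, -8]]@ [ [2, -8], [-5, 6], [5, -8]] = [[77, -84], [-29, 34]]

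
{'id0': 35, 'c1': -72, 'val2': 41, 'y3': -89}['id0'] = 35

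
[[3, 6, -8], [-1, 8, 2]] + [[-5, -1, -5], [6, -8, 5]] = [[-2, 5, -13], [5, 0, 7]]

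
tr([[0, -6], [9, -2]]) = -2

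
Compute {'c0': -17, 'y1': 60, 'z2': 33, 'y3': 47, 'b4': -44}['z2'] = 33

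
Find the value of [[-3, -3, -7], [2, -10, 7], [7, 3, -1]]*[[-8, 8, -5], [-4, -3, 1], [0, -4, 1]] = [[36, 13, 5], [24, 18, -13], [-68, 51, -33]]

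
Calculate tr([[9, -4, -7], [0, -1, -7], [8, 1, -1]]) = diagonal: 9 + (-1) + (-1)
= 7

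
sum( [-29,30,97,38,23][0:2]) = 1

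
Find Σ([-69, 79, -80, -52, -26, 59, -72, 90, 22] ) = (-69) + 79 + (-80) + (-52) + (-26) + 59 + (-72) + 90 + 22
= -49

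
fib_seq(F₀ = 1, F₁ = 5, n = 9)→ F_2 = F_1 + F_0 = 6
F_3 = F_2 + F_1 = 11
F_4 = F_3 + F_2 = 17
...
= [1, 5, 6, 11, 17, 28, 45, 73, 118]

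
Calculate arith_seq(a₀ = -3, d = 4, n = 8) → [-3, 1, 5, 9, 13, 17, 21, 25]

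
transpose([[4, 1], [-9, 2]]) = [[4, -9], [1, 2]]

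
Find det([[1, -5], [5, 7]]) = 32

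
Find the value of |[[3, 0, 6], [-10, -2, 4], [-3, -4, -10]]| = (1)*(3)*det([[-2, 4], [-4, -10]]) + (-1)*(0)*det([[-10, 4], [-3, -10]]) + (1)*(6)*det([[-10, -2], [-3, -4]])
= 108 + 0 + 204
= 312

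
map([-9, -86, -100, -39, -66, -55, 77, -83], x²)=(-9)²=81, (-86)²=7396, (-100)²=10000, (-39)²=1521, (-66)²=4356, (-55)²=3025, (77)²=5929, (-83)²=6889
= [81, 7396, 10000, 1521, 4356, 3025, 5929, 6889]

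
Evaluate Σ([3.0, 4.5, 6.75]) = 3.0 + 4.5 + 6.75
= 14.25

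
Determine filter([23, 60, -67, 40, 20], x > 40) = [60]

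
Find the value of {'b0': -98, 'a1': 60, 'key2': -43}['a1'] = 60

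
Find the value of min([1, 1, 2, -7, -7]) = -7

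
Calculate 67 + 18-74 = 11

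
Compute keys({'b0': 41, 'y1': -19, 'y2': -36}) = ['b0', 'y1', 'y2']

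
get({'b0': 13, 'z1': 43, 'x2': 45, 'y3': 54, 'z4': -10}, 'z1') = 43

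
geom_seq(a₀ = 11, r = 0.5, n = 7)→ [11.0, 5.5, 2.75, 1.375, 0.6875, 0.34375, 0.171875]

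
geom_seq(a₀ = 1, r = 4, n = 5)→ [1, 4, 16, 64, 256]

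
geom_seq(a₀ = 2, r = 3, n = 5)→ a_0 = 2*3^0 = 2
a_1 = 2*3^1 = 6
a_2 = 2*3^2 = 18
...
= [2, 6, 18, 54, 162]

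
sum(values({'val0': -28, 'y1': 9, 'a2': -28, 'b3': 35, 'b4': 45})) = (-28) + 9 + (-28) + 35 + 45
= 33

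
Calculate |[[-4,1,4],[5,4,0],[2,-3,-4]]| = -8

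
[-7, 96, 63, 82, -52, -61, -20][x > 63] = [96, 82]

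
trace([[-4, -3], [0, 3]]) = -1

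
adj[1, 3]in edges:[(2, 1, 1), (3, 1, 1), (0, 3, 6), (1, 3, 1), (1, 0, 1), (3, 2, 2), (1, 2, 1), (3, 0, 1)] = 1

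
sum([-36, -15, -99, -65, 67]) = -148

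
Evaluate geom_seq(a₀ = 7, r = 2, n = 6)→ [7, 14, 28, 56, 112, 224]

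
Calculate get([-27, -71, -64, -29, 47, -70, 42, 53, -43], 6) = 42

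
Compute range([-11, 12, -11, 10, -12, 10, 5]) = 24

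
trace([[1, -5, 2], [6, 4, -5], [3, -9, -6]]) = -1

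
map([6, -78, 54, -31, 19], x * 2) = 6*2=12, -78*2=-156, 54*2=108, -31*2=-62, 19*2=38
= [12, -156, 108, -62, 38]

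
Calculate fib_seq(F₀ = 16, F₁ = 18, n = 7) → F_2 = F_1 + F_0 = 34
F_3 = F_2 + F_1 = 52
F_4 = F_3 + F_2 = 86
...
= [16, 18, 34, 52, 86, 138, 224]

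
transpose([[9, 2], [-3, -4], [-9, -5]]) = [[9, -3, -9], [2, -4, -5]]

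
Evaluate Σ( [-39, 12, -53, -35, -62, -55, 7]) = (-39) + 12 + (-53) + (-35) + (-62) + (-55) + 7
= -225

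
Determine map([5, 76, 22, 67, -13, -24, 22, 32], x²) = (5)²=25, (76)²=5776, (22)²=484, (67)²=4489, (-13)²=169, (-24)²=576, (22)²=484, (32)²=1024
= [25, 5776, 484, 4489, 169, 576, 484, 1024]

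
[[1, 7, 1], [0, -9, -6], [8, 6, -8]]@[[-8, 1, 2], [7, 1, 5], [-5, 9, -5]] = [[36, 17, 32], [-33, -63, -15], [18, -58, 86]]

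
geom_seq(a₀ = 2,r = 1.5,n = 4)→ [2.0, 3.0, 4.5, 6.75]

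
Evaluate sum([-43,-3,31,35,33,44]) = (-43) + (-3) + 31 + 35 + 33 + 44
= 97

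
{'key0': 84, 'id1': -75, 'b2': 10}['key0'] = 84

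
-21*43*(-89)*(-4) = -321468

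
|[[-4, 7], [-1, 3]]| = -5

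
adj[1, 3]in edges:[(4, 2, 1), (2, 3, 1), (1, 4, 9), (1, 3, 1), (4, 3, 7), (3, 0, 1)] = 1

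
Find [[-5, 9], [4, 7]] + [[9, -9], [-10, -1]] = [[4, 0], [-6, 6]]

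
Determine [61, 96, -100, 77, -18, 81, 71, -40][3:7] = [77, -18, 81, 71]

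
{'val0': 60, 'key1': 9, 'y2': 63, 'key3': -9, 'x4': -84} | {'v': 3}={'val0': 60, 'key1': 9, 'y2': 63, 'key3': -9, 'x4': -84, 'v': 3}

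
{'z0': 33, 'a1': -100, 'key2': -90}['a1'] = -100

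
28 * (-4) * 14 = -1568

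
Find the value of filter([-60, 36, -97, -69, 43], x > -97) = keep x where x > -97: -60✓, 36✓, -97✗, -69✓, 43✓
= [-60, 36, -69, 43]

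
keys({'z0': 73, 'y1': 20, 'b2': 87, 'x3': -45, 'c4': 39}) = ['z0', 'y1', 'b2', 'x3', 'c4']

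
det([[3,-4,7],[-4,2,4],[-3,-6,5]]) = (1)*(3)*det([[2, 4], [-6, 5]]) + (-1)*(-4)*det([[-4, 4], [-3, 5]]) + (1)*(7)*det([[-4, 2], [-3, -6]])
= 102 + -32 + 210
= 280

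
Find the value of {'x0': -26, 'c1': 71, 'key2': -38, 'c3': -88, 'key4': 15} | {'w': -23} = {'x0': -26, 'c1': 71, 'key2': -38, 'c3': -88, 'key4': 15, 'w': -23}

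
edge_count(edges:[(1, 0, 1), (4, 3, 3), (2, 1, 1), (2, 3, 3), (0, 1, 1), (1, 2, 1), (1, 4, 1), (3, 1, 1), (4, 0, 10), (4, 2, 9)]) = 10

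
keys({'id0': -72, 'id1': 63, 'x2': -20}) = ['id0', 'id1', 'x2']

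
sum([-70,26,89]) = (-70) + 26 + 89
= 45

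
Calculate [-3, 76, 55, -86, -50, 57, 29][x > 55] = keep x where x > 55: -3✗, 76✓, 55✗, -86✗, -50✗, 57✓, 29✗
= [76, 57]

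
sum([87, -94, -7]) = 87 + (-94) + (-7)
= -14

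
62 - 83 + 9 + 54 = 42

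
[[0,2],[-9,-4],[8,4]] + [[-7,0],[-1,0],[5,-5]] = [[-7, 2], [-10, -4], [13, -1]]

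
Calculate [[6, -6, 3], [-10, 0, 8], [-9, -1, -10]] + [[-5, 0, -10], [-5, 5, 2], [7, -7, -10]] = [[1, -6, -7], [-15, 5, 10], [-2, -8, -20]]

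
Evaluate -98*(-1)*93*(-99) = -902286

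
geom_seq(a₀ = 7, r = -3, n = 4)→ a_0 = 7*(-3)^0 = 7
a_1 = 7*(-3)^1 = -21
a_2 = 7*(-3)^2 = 63
...
= [7, -21, 63, -189]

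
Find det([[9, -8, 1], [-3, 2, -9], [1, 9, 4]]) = 748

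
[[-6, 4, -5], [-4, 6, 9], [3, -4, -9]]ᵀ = [[-6, -4, 3], [4, 6, -4], [-5, 9, -9]]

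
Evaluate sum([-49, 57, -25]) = (-49) + 57 + (-25)
= -17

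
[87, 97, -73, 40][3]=40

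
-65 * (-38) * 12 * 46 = 1363440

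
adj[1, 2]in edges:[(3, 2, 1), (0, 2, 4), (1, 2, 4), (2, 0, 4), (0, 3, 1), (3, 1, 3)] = 4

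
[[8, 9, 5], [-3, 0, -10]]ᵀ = [[8, -3], [9, 0], [5, -10]]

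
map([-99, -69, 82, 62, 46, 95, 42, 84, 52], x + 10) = -99+10=-89, -69+10=-59, 82+10=92, 62+10=72, 46+10=56, 95+10=105, 42+10=52, 84+10=94, 52+10=62
= [-89, -59, 92, 72, 56, 105, 52, 94, 62]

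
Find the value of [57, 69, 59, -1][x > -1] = keep x where x > -1: 57✓, 69✓, 59✓, -1✗
= [57, 69, 59]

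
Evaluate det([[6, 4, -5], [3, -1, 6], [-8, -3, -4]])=73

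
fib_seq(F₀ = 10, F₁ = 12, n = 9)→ F_2 = F_1 + F_0 = 22
F_3 = F_2 + F_1 = 34
F_4 = F_3 + F_2 = 56
...
= [10, 12, 22, 34, 56, 90, 146, 236, 382]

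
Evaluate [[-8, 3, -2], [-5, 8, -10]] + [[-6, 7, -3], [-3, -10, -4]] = [[-14, 10, -5], [-8, -2, -14]]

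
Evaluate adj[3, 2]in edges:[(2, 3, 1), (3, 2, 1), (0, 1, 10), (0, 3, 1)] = 1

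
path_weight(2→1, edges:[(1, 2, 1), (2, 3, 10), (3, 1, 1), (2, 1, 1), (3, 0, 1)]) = 1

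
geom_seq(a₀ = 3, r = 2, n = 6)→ [3, 6, 12, 24, 48, 96]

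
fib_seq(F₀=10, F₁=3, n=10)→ [10, 3, 13, 16, 29, 45, 74, 119, 193, 312]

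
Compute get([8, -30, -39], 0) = 8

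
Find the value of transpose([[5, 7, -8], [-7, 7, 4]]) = [[5, -7], [7, 7], [-8, 4]]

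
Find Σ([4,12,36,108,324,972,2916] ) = 4 + 12 + 36 + 108 + 324 + 972 + 2916
= 4372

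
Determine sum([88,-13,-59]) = 88 + (-13) + (-59)
= 16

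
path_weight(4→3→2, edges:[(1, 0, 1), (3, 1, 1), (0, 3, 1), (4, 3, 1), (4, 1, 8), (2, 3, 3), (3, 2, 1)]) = w(4→3)=1 + w(3→2)=1
= 2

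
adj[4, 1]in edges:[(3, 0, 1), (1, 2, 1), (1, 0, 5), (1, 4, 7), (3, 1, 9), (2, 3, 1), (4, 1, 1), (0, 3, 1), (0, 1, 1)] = 1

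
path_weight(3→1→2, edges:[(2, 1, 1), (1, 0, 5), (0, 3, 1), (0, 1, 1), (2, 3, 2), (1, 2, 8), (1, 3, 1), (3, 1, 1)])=9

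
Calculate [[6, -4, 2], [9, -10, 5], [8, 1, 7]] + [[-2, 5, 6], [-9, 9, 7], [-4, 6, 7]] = [[4, 1, 8], [0, -1, 12], [4, 7, 14]]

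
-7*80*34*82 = -1561280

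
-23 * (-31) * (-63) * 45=-2021355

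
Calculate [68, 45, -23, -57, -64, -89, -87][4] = -64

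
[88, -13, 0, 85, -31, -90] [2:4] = [0, 85]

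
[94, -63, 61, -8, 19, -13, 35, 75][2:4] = [61, -8]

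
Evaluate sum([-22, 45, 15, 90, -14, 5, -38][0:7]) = 81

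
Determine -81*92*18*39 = -5231304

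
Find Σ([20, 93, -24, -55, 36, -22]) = 48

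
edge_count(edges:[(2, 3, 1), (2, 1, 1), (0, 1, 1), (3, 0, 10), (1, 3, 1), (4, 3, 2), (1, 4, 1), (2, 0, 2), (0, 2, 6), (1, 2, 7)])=10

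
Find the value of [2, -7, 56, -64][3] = -64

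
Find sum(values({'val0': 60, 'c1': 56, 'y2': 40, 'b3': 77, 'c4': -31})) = 60 + 56 + 40 + 77 + (-31)
= 202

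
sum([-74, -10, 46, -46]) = (-74) + (-10) + 46 + (-46)
= -84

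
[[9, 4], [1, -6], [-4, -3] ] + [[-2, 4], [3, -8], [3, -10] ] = [[7, 8], [4, -14], [-1, -13]]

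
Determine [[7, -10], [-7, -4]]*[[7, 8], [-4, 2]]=C[0][0] = (7)*(7) + (-10)*(-4) = 89
C[0][1] = (7)*(8) + (-10)*(2) = 36
C[1][0] = (-7)*(7) + (-4)*(-4) = -33
C[1][1] = (-7)*(8) + (-4)*(2) = -64
= [[89, 36], [-33, -64]]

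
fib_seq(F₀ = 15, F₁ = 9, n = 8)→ [15, 9, 24, 33, 57, 90, 147, 237]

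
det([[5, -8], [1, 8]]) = 48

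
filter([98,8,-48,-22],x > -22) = [98, 8]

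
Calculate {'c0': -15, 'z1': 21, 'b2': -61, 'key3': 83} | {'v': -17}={'c0': -15, 'z1': 21, 'b2': -61, 'key3': 83, 'v': -17}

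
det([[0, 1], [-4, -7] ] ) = (0)*(-7) - (1)*(-4)
= 4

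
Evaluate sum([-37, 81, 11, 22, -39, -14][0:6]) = 24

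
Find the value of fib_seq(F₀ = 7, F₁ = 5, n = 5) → [7, 5, 12, 17, 29]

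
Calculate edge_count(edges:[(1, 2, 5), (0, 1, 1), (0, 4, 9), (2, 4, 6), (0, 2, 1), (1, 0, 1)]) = 6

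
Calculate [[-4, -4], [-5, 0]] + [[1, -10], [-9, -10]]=[[-3, -14], [-14, -10]]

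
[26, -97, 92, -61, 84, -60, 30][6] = 30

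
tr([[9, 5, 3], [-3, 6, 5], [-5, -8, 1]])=16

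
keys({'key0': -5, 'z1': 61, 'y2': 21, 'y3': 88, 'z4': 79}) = ['key0', 'z1', 'y2', 'y3', 'z4']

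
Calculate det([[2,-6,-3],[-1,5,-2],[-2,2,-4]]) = -56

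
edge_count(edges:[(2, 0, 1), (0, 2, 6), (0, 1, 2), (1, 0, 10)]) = 4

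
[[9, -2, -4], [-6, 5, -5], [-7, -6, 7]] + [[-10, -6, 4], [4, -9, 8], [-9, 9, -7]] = [[-1, -8, 0], [-2, -4, 3], [-16, 3, 0]]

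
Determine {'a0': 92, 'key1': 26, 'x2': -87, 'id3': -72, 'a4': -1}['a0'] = 92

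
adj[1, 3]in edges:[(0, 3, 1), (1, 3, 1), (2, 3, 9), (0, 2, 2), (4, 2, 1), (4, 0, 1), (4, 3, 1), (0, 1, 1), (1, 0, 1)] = 1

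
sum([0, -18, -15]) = 0 + (-18) + (-15)
= -33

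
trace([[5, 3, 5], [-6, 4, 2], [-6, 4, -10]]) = diagonal: 5 + 4 + (-10)
= -1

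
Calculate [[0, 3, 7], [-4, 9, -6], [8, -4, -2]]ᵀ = [[0, -4, 8], [3, 9, -4], [7, -6, -2]]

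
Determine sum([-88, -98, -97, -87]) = -370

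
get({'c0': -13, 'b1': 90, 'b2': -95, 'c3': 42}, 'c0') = -13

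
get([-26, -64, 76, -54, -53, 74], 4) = -53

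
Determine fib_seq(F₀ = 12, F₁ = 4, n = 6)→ F_2 = F_1 + F_0 = 16
F_3 = F_2 + F_1 = 20
F_4 = F_3 + F_2 = 36
...
= [12, 4, 16, 20, 36, 56]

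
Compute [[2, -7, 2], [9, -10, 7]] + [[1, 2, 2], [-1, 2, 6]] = [[3, -5, 4], [8, -8, 13]]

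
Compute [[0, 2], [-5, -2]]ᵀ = [[0, -5], [2, -2]]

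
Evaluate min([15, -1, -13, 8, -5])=-13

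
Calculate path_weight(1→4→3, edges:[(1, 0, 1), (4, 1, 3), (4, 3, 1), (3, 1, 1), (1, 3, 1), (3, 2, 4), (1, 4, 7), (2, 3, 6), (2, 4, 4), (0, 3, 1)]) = 8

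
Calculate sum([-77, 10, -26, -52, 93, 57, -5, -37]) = -37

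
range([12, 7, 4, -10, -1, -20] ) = 32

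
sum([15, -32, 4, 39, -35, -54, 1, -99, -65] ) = 15 + (-32) + 4 + 39 + (-35) + (-54) + 1 + (-99) + (-65)
= -226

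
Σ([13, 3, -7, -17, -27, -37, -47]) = -119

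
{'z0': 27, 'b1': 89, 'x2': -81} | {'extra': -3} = {'z0': 27, 'b1': 89, 'x2': -81, 'extra': -3}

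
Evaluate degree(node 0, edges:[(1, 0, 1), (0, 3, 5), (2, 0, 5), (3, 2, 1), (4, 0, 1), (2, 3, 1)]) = incident: (1,0), (0,3), (2,0), (4,0)
= 4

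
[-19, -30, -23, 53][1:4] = [-30, -23, 53]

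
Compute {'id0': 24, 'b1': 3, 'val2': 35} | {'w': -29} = {'id0': 24, 'b1': 3, 'val2': 35, 'w': -29}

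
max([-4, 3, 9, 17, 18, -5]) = 18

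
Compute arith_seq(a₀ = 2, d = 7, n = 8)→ a_0 = 2 + 0*7 = 2
a_1 = 2 + 1*7 = 9
a_2 = 2 + 2*7 = 16
...
= [2, 9, 16, 23, 30, 37, 44, 51]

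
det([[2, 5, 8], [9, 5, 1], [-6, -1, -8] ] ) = 420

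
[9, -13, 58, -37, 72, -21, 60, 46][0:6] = [9, -13, 58, -37, 72, -21]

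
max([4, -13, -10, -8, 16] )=16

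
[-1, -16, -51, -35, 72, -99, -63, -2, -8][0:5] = [-1, -16, -51, -35, 72]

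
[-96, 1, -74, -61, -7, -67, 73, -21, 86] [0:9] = [-96, 1, -74, -61, -7, -67, 73, -21, 86]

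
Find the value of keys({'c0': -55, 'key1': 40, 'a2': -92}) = ['c0', 'key1', 'a2']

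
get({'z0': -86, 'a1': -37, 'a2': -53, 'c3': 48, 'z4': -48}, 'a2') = -53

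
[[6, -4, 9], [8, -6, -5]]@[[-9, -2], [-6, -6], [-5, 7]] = [[-75, 75], [-11, -15]]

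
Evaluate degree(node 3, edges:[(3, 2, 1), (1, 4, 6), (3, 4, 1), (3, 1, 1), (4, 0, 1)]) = 3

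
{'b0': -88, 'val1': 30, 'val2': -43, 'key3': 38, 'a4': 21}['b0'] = -88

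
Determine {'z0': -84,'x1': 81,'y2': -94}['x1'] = 81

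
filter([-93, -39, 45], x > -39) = keep x where x > -39: -93✗, -39✗, 45✓
= [45]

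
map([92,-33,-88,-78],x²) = (92)²=8464, (-33)²=1089, (-88)²=7744, (-78)²=6084
= [8464, 1089, 7744, 6084]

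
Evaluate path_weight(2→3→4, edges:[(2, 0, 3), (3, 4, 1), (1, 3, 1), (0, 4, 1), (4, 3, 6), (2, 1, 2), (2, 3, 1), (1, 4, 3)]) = 2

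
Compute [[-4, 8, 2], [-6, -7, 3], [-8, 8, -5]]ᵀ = [[-4, -6, -8], [8, -7, 8], [2, 3, -5]]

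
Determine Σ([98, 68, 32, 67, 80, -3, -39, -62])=98 + 68 + 32 + 67 + 80 + (-3) + (-39) + (-62)
= 241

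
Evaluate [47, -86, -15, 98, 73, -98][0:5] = [47, -86, -15, 98, 73]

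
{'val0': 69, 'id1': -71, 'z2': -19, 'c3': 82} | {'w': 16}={'val0': 69, 'id1': -71, 'z2': -19, 'c3': 82, 'w': 16}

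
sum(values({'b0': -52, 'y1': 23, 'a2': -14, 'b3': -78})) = -121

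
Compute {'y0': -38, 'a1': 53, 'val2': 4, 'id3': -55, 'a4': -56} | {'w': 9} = {'y0': -38, 'a1': 53, 'val2': 4, 'id3': -55, 'a4': -56, 'w': 9}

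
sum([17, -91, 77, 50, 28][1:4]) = 36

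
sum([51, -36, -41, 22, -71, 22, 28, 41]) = 16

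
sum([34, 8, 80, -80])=42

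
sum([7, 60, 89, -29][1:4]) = 120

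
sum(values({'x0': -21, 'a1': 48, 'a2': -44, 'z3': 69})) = 52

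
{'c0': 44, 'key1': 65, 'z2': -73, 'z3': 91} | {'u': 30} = {'c0': 44, 'key1': 65, 'z2': -73, 'z3': 91, 'u': 30}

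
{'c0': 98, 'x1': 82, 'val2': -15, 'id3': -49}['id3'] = -49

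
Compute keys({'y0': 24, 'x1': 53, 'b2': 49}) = ['y0', 'x1', 'b2']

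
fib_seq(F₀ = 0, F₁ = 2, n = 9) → F_2 = F_1 + F_0 = 2
F_3 = F_2 + F_1 = 4
F_4 = F_3 + F_2 = 6
...
= [0, 2, 2, 4, 6, 10, 16, 26, 42]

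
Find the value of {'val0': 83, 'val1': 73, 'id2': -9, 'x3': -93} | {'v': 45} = {'val0': 83, 'val1': 73, 'id2': -9, 'x3': -93, 'v': 45}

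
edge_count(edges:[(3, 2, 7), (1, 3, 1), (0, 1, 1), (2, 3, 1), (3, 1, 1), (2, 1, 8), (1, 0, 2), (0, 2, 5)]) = 8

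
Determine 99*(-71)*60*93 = -39221820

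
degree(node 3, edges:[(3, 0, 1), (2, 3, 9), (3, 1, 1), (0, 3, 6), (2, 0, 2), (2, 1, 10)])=incident: (3,0), (2,3), (3,1), (0,3)
= 4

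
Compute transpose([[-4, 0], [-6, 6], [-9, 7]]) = [[-4, -6, -9], [0, 6, 7]]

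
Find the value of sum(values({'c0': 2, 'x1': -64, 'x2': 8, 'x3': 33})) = 2 + (-64) + 8 + 33
= -21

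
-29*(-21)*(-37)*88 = -1982904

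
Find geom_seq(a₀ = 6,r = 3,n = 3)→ [6, 18, 54]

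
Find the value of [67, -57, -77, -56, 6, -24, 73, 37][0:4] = [67, -57, -77, -56]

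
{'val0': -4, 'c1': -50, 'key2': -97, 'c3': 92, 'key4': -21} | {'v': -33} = {'val0': -4, 'c1': -50, 'key2': -97, 'c3': 92, 'key4': -21, 'v': -33}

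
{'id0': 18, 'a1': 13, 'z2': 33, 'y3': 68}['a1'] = 13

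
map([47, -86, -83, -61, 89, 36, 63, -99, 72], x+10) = 47+10=57, -86+10=-76, -83+10=-73, -61+10=-51, 89+10=99, 36+10=46, 63+10=73, -99+10=-89, 72+10=82
= [57, -76, -73, -51, 99, 46, 73, -89, 82]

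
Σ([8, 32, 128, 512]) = 8 + 32 + 128 + 512
= 680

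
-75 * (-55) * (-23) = -94875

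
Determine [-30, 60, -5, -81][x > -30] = keep x where x > -30: -30✗, 60✓, -5✓, -81✗
= [60, -5]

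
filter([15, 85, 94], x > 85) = keep x where x > 85: 15✗, 85✗, 94✓
= [94]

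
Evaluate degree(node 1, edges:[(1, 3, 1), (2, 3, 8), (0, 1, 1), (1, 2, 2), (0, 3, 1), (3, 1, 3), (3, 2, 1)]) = incident: (1,3), (0,1), (1,2), (3,1)
= 4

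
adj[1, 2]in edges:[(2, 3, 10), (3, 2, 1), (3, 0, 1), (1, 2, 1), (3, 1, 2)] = 1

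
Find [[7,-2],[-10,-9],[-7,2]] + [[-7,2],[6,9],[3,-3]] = [[0, 0], [-4, 0], [-4, -1]]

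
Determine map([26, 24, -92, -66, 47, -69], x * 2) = [52, 48, -184, -132, 94, -138]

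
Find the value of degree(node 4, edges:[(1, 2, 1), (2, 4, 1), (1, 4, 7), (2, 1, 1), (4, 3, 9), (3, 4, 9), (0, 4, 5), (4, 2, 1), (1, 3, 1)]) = 6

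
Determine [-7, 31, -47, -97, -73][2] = -47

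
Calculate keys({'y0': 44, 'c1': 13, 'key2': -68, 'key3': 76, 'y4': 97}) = ['y0', 'c1', 'key2', 'key3', 'y4']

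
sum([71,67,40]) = 71 + 67 + 40
= 178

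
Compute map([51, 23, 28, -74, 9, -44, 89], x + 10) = [61, 33, 38, -64, 19, -34, 99]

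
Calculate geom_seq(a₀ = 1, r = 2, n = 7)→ [1, 2, 4, 8, 16, 32, 64]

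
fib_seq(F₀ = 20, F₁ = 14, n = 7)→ [20, 14, 34, 48, 82, 130, 212]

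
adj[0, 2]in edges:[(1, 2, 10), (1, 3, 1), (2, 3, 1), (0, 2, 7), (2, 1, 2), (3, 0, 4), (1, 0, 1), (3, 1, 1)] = 7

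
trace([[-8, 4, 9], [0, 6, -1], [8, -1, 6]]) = 4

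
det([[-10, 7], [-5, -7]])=(-10)*(-7) - (7)*(-5)
= 105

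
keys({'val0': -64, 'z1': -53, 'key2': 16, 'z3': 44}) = ['val0', 'z1', 'key2', 'z3']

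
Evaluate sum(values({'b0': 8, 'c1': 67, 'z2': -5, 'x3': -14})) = 8 + 67 + (-5) + (-14)
= 56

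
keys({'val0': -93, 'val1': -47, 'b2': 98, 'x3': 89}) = ['val0', 'val1', 'b2', 'x3']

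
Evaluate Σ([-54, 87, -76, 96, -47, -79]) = (-54) + 87 + (-76) + 96 + (-47) + (-79)
= -73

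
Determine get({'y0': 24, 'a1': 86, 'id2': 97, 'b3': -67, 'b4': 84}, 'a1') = 86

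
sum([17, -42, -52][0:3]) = -77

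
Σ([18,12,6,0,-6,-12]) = 18 + 12 + 6 + 0 + (-6) + (-12)
= 18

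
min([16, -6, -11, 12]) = -11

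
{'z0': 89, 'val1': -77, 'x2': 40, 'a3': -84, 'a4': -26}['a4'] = -26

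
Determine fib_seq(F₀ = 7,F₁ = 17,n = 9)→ [7, 17, 24, 41, 65, 106, 171, 277, 448]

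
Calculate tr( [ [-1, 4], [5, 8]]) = 7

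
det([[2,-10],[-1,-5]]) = (2)*(-5) - (-10)*(-1)
= -20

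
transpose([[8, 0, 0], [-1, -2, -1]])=[[8, -1], [0, -2], [0, -1]]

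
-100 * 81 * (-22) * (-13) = -2316600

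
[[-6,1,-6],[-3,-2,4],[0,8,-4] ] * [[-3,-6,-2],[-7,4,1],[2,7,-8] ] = C[0][0] = (-6)*(-3) + (1)*(-7) + (-6)*(2) = -1
C[0][1] = (-6)*(-6) + (1)*(4) + (-6)*(7) = -2
C[0][2] = (-6)*(-2) + (1)*(1) + (-6)*(-8) = 61
C[1][0] = (-3)*(-3) + (-2)*(-7) + (4)*(2) = 31
C[1][1] = (-3)*(-6) + (-2)*(4) + (4)*(7) = 38
C[1][2] = (-3)*(-2) + (-2)*(1) + (4)*(-8) = -28
... (3 more cells)
= [[-1, -2, 61], [31, 38, -28], [-64, 4, 40]]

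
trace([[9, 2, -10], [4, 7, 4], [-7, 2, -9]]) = diagonal: 9 + 7 + (-9)
= 7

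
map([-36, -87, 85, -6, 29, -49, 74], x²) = [1296, 7569, 7225, 36, 841, 2401, 5476]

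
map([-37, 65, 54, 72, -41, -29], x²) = (-37)²=1369, (65)²=4225, (54)²=2916, (72)²=5184, (-41)²=1681, (-29)²=841
= [1369, 4225, 2916, 5184, 1681, 841]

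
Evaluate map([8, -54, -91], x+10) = [18, -44, -81]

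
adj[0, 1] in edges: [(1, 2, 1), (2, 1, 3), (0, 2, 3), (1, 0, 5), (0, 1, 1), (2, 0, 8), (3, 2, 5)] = 1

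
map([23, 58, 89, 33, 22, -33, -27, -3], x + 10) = [33, 68, 99, 43, 32, -23, -17, 7]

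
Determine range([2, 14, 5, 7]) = 12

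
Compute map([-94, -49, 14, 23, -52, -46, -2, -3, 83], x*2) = [-188, -98, 28, 46, -104, -92, -4, -6, 166]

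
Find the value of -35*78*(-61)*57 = 9492210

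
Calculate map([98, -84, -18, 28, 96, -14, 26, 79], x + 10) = [108, -74, -8, 38, 106, -4, 36, 89]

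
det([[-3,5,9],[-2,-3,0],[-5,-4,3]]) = (1)*(-3)*det([[-3, 0], [-4, 3]]) + (-1)*(5)*det([[-2, 0], [-5, 3]]) + (1)*(9)*det([[-2, -3], [-5, -4]])
= 27 + 30 + -63
= -6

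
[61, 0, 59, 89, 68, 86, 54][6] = 54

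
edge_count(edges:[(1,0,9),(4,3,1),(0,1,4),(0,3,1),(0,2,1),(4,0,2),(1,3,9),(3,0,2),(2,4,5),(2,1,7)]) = 10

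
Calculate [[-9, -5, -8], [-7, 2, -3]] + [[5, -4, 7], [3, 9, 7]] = [[-4, -9, -1], [-4, 11, 4]]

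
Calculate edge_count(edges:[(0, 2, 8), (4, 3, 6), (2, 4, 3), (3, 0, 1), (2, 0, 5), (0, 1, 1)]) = 6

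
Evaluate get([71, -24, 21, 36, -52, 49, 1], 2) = 21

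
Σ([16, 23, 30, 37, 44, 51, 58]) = 259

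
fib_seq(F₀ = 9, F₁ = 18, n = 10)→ [9, 18, 27, 45, 72, 117, 189, 306, 495, 801]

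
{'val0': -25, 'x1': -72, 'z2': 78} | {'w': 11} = {'val0': -25, 'x1': -72, 'z2': 78, 'w': 11}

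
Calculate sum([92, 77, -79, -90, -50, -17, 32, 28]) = 92 + 77 + (-79) + (-90) + (-50) + (-17) + 32 + 28
= -7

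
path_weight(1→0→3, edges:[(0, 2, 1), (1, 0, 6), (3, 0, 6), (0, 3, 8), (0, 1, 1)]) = 14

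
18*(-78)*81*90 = -10235160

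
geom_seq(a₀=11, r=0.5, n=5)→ [11.0, 5.5, 2.75, 1.375, 0.6875]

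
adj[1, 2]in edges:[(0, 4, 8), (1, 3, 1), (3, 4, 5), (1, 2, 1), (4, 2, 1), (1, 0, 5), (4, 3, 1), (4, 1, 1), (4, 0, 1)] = 1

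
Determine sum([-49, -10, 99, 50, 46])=136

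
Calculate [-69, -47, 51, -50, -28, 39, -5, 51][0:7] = [-69, -47, 51, -50, -28, 39, -5]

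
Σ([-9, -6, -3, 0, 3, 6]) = (-9) + (-6) + (-3) + 0 + 3 + 6
= -9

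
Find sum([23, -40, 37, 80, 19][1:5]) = slice → [-40, 37, 80, 19]
(-40) + 37 + 80 + 19
= 96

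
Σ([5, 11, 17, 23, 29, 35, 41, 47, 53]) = 261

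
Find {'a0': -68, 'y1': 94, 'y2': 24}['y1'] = 94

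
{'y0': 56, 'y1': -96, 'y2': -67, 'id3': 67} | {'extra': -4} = {'y0': 56, 'y1': -96, 'y2': -67, 'id3': 67, 'extra': -4}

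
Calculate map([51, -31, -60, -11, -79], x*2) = 51*2=102, -31*2=-62, -60*2=-120, -11*2=-22, -79*2=-158
= [102, -62, -120, -22, -158]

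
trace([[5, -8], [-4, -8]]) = diagonal: 5 + (-8)
= -3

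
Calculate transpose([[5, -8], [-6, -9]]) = [[5, -6], [-8, -9]]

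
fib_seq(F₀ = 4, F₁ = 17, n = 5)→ [4, 17, 21, 38, 59]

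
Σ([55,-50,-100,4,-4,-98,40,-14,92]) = -75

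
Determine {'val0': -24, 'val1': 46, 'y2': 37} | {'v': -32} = {'val0': -24, 'val1': 46, 'y2': 37, 'v': -32}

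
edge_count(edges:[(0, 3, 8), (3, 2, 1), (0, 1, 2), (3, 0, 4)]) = 4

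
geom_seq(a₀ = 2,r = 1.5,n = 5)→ [2.0, 3.0, 4.5, 6.75, 10.125]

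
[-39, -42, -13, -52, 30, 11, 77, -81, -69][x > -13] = keep x where x > -13: -39✗, -42✗, -13✗, -52✗, 30✓, 11✓, 77✓, -81✗, -69✗
= [30, 11, 77]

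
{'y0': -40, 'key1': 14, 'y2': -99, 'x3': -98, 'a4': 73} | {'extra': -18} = {'y0': -40, 'key1': 14, 'y2': -99, 'x3': -98, 'a4': 73, 'extra': -18}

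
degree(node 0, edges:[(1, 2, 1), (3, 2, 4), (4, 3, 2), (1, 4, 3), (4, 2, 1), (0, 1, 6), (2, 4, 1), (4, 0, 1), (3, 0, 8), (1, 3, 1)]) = incident: (0,1), (4,0), (3,0)
= 3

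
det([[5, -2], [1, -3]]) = -13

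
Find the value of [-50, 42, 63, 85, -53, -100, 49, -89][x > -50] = [42, 63, 85, 49]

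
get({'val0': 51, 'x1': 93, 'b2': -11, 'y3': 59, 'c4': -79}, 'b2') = -11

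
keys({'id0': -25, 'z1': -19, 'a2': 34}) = ['id0', 'z1', 'a2']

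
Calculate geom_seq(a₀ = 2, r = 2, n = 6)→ [2, 4, 8, 16, 32, 64]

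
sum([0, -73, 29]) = -44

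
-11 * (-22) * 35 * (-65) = -550550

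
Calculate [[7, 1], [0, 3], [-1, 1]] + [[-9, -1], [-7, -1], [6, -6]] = [[-2, 0], [-7, 2], [5, -5]]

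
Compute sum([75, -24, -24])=27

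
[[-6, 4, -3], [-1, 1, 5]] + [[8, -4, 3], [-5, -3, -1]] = [[2, 0, 0], [-6, -2, 4]]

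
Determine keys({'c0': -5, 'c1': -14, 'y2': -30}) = ['c0', 'c1', 'y2']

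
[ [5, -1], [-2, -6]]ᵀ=[[5, -2], [-1, -6]]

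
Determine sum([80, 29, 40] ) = 149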